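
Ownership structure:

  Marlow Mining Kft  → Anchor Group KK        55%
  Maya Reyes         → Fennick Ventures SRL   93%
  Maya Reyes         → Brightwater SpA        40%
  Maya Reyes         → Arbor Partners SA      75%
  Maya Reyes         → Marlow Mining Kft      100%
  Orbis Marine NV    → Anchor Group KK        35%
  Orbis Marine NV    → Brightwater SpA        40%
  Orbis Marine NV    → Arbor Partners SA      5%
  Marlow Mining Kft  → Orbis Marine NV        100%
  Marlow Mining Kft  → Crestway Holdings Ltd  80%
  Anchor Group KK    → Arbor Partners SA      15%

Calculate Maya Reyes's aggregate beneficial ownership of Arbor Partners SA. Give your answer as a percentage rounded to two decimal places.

93.50%

Maya reaches Arbor along 4 paths.
Via Marlow → Anchor: 100% × 55% × 15% = 8.25%.
Via Marlow → Orbis → Anchor: 100% × 100% × 35% × 15% = 5.25%.
Direct stake: 75% = 75%.
Via Marlow → Orbis: 100% × 100% × 5% = 5%.
Total: 8.25% + 5.25% + 75% + 5% = 93.5%.
Rounded: 93.50%.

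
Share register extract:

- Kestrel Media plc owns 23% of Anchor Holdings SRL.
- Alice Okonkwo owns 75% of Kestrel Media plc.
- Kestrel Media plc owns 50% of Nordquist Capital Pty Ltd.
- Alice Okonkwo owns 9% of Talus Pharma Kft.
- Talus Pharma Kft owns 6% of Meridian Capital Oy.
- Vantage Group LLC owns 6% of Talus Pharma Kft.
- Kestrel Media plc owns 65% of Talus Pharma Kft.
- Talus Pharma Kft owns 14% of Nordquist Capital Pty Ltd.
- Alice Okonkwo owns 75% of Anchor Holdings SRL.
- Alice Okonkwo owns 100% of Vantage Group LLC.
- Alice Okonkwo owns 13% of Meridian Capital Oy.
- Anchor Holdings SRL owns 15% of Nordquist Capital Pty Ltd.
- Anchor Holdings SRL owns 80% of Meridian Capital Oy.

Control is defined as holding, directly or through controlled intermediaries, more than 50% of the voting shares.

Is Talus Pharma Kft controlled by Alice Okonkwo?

Yes

Alice holds 75% of Kestrel, so Alice controls Kestrel.
Alice holds 100% of Vantage, so Alice controls Vantage.
Kestrel and Alice and Vantage together hold 65% + 9% + 6% = 80% of Talus, so Alice controls Talus.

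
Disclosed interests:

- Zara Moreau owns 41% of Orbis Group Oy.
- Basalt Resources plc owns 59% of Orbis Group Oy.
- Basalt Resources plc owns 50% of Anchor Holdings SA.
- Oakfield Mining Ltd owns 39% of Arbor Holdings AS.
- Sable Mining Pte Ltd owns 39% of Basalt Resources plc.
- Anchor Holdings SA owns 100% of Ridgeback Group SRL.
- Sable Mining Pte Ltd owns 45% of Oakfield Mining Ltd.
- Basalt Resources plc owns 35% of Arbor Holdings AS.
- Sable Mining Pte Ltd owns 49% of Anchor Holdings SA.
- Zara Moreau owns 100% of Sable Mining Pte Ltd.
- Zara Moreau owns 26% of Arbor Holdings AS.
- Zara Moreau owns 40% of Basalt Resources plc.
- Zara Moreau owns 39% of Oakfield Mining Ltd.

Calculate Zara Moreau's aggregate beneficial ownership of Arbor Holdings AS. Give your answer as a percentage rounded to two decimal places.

86.41%

Zara reaches Arbor along 5 paths.
Direct stake: 26% = 26%.
Via Sable → Basalt: 100% × 39% × 35% = 13.65%.
Via Basalt: 40% × 35% = 14%.
Via Sable → Oakfield: 100% × 45% × 39% = 17.55%.
Via Oakfield: 39% × 39% = 15.21%.
Total: 26% + 13.65% + 14% + 17.55% + 15.21% = 86.41%.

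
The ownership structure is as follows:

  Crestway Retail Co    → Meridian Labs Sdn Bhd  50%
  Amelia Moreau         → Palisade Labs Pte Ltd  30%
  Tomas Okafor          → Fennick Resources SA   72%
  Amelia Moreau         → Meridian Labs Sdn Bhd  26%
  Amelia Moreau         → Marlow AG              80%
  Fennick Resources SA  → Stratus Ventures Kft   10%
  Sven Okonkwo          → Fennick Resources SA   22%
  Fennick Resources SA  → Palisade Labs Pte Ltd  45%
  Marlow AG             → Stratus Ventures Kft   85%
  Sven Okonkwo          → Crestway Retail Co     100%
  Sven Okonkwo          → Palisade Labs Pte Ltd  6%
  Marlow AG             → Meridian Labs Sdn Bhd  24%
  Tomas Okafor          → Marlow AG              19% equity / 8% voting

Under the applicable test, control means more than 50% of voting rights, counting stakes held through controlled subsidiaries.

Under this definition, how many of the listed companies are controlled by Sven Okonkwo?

Sven holds 100% of Crestway, so Sven controls Crestway.
No other company's threshold is met.
Sven controls 1 company.

1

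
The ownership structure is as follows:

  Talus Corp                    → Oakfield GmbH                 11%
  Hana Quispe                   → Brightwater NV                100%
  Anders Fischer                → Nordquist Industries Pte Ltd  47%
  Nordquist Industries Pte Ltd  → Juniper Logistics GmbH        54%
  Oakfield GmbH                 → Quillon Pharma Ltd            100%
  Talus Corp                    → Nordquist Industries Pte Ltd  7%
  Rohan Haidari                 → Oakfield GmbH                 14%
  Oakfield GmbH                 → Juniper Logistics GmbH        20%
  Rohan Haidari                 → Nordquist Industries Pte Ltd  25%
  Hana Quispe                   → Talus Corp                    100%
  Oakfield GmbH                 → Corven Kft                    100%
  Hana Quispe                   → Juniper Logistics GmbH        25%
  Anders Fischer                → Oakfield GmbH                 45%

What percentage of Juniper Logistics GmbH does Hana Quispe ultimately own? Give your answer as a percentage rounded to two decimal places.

Hana reaches Juniper along 3 paths.
Direct stake: 25% = 25%.
Via Talus → Oakfield: 100% × 11% × 20% = 2.2%.
Via Talus → Nordquist: 100% × 7% × 54% = 3.78%.
Total: 25% + 2.2% + 3.78% = 30.98%.

30.98%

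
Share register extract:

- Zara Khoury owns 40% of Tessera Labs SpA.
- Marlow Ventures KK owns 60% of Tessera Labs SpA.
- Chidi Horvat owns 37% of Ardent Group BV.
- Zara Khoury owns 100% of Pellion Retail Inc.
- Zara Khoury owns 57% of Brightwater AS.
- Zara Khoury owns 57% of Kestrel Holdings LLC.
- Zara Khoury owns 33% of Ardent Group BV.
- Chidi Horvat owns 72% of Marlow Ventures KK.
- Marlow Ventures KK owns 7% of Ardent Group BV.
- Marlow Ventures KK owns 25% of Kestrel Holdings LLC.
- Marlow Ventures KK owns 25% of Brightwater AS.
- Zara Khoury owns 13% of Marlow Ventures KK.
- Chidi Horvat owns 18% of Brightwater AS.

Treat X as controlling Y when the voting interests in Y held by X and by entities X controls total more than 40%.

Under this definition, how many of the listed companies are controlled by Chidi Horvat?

4

Chidi holds 72% of Marlow, so Chidi controls Marlow.
Marlow and Chidi together hold 7% + 37% = 44% of Ardent, so Chidi controls Ardent.
Chidi and Marlow together hold 18% + 25% = 43% of Brightwater, so Chidi controls Brightwater.
Marlow holds 60% of Tessera, so Chidi controls Tessera.
No other company's threshold is met.
Chidi controls 4 companies.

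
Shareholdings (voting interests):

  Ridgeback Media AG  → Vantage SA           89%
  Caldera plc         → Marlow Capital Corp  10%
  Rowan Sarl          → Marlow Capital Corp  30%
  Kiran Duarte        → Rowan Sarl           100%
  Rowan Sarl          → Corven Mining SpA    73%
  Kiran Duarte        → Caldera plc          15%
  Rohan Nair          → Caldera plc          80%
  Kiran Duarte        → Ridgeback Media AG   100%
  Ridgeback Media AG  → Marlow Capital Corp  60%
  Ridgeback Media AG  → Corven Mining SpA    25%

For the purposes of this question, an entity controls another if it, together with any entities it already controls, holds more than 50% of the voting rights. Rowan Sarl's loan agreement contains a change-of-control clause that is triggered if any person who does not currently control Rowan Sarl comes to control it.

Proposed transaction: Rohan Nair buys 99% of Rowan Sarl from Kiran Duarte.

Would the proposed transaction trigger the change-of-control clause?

Yes

The purchase adds only to Rohan's holdings (Kiran's stake shrinks), so Rohan is the only person who could newly come to control Rowan.
Rohan holds 80% of Caldera, so Rohan controls Caldera.
Neither Rohan nor any entity Rohan controls holds any voting interest in Rowan.
So before the transaction, Rohan does not control Rowan.
After the purchase, Rohan holds 99% of Rowan directly, and Kiran's stake falls to 1%.
Rohan holds 99% of Rowan, so Rohan controls Rowan.
Rohan did not control Rowan before and does after, so the clause is triggered.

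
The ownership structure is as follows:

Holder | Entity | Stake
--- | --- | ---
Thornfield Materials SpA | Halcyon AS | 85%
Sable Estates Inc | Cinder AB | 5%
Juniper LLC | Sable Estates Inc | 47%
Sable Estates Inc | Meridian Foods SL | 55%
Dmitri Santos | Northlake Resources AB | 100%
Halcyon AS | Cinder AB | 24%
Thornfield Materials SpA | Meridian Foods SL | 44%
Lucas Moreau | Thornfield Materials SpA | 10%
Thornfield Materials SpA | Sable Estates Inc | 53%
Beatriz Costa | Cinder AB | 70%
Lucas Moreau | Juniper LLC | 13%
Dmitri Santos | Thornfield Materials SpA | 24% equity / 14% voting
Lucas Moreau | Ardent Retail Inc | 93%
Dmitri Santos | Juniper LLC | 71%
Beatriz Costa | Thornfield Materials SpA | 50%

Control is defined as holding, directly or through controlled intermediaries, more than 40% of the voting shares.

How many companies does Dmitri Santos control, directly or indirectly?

4

Dmitri holds 100% of Northlake, so Dmitri controls Northlake.
Dmitri holds 71% of Juniper, so Dmitri controls Juniper.
Juniper holds 47% of Sable, so Dmitri controls Sable.
Sable holds 55% of Meridian, so Dmitri controls Meridian.
No other company's threshold is met.
Dmitri controls 4 companies.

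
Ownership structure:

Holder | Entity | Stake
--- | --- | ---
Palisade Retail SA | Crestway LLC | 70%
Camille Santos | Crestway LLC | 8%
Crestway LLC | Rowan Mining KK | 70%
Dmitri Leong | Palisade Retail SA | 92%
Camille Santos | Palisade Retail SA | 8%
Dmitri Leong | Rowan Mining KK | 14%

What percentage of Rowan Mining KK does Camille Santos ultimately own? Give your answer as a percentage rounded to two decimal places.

9.52%

Camille reaches Rowan along 2 paths.
Via Palisade → Crestway: 8% × 70% × 70% = 3.92%.
Via Crestway: 8% × 70% = 5.6%.
Total: 3.92% + 5.6% = 9.52%.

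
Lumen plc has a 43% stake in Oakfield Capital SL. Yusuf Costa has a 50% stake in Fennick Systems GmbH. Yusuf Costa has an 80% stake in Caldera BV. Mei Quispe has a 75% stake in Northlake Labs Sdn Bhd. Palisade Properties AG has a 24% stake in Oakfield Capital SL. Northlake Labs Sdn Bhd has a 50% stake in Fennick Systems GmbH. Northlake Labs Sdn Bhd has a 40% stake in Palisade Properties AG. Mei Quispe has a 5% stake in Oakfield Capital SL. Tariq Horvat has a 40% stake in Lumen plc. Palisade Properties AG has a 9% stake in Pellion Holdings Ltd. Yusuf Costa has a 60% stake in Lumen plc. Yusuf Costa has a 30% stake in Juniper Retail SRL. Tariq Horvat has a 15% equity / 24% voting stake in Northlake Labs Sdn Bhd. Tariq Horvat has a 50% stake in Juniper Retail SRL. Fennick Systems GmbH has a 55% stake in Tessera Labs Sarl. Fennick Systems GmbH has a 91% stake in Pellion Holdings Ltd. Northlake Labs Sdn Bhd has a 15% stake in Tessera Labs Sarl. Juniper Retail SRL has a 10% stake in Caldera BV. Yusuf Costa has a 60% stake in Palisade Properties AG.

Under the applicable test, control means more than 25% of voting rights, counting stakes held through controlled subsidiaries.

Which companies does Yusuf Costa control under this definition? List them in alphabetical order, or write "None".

Caldera BV, Fennick Systems GmbH, Juniper Retail SRL, Lumen plc, Oakfield Capital SL, Palisade Properties AG, Pellion Holdings Ltd, Tessera Labs Sarl

Yusuf holds 30% of Juniper, so Yusuf controls Juniper.
Yusuf holds 50% of Fennick, so Yusuf controls Fennick.
Yusuf holds 60% of Lumen, so Yusuf controls Lumen.
Yusuf holds 60% of Palisade, so Yusuf controls Palisade.
Fennick and Palisade together hold 91% + 9% = 100% of Pellion, so Yusuf controls Pellion.
Juniper and Yusuf together hold 10% + 80% = 90% of Caldera, so Yusuf controls Caldera.
Fennick holds 55% of Tessera, so Yusuf controls Tessera.
Palisade and Lumen together hold 24% + 43% = 67% of Oakfield, so Yusuf controls Oakfield.
No other company's threshold is met.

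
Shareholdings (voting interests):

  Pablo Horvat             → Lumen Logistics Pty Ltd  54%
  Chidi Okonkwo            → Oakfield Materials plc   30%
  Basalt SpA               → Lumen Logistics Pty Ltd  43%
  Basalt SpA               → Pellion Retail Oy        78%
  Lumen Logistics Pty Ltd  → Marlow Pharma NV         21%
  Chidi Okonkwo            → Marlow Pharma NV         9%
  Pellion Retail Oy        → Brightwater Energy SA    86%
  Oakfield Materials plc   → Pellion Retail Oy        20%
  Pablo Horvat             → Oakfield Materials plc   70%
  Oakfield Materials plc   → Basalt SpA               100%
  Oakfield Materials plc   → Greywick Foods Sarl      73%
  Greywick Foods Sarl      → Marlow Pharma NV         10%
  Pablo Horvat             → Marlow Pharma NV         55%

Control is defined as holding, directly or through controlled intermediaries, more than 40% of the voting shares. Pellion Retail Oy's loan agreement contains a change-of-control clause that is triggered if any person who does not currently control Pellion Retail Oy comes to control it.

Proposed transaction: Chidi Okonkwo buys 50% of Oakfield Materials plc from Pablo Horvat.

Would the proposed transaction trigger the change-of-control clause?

The purchase adds only to Chidi's holdings (Pablo's stake shrinks), so Chidi is the only person who could newly come to control Pellion.
Chidi's largest direct stake is 30% in Oakfield, which does not meet the threshold, so Chidi controls no company.
Neither Chidi nor any entity Chidi controls holds any voting interest in Pellion.
So before the transaction, Chidi does not control Pellion.
After the purchase, Chidi's direct stake in Oakfield rises to 30% + 50% = 80%, and Pablo's stake falls to 20%.
Chidi holds 80% of Oakfield, so Chidi controls Oakfield.
Oakfield holds 100% of Basalt, so Chidi controls Basalt.
Basalt and Oakfield together hold 78% + 20% = 98% of Pellion, so Chidi controls Pellion.
Chidi did not control Pellion before and does after, so the clause is triggered.

Yes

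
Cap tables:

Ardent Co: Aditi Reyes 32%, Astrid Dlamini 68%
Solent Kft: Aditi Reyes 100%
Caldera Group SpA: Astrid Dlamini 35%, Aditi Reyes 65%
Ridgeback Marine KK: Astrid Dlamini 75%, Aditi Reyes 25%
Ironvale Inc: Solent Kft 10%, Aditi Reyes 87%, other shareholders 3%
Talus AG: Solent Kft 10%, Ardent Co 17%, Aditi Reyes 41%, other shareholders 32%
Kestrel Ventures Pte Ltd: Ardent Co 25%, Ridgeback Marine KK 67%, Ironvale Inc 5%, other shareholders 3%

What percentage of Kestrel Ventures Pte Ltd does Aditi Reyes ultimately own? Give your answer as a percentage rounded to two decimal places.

Aditi reaches Kestrel along 4 paths.
Via Ardent: 32% × 25% = 8%.
Via Ridgeback: 25% × 67% = 16.75%.
Via Solent → Ironvale: 100% × 10% × 5% = 0.5%.
Via Ironvale: 87% × 5% = 4.35%.
Total: 8% + 16.75% + 0.5% + 4.35% = 29.6%.
Rounded: 29.60%.

29.60%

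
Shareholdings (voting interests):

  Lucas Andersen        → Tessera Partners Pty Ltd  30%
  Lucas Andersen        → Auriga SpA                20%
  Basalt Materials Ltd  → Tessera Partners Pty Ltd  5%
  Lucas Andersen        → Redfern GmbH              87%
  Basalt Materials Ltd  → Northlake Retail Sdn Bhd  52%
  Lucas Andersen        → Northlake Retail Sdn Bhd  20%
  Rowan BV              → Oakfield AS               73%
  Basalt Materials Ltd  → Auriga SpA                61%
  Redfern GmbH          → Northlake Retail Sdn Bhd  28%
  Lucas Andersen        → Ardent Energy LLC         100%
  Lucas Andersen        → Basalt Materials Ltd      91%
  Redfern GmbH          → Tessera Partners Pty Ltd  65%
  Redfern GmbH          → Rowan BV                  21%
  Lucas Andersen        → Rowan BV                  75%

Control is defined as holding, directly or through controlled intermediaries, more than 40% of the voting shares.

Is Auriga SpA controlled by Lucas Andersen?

Yes

Lucas holds 91% of Basalt, so Lucas controls Basalt.
Basalt and Lucas together hold 61% + 20% = 81% of Auriga, so Lucas controls Auriga.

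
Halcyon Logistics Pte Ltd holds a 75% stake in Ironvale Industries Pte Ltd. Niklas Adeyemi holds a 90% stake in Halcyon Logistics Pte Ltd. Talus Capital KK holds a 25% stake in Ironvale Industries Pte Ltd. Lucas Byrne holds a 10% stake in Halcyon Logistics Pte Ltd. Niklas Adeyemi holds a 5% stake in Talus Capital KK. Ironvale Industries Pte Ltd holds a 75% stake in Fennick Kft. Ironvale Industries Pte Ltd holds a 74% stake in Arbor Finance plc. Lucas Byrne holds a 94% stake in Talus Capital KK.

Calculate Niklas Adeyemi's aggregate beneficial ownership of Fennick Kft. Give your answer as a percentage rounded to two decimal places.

Niklas reaches Fennick along 2 paths.
Via Halcyon → Ironvale: 90% × 75% × 75% = 50.625%.
Via Talus → Ironvale: 5% × 25% × 75% = 0.9375%.
Total: 50.625% + 0.9375% = 51.5625%.
Rounded: 51.56%.

51.56%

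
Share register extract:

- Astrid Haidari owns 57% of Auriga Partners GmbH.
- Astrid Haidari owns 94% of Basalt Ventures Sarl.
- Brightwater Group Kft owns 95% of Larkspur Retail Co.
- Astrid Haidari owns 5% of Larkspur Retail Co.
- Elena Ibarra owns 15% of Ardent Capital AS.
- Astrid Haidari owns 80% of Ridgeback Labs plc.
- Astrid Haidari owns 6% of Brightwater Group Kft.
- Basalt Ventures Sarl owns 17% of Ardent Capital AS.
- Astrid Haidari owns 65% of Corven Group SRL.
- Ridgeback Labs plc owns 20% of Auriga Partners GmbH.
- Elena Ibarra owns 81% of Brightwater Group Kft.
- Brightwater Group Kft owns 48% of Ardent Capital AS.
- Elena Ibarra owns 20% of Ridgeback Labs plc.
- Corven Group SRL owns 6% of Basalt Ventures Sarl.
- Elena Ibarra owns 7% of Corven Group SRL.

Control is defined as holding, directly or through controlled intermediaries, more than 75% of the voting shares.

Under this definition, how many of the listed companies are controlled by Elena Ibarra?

Elena holds 81% of Brightwater, so Elena controls Brightwater.
Brightwater holds 95% of Larkspur, so Elena controls Larkspur.
No other company's threshold is met.
Elena controls 2 companies.

2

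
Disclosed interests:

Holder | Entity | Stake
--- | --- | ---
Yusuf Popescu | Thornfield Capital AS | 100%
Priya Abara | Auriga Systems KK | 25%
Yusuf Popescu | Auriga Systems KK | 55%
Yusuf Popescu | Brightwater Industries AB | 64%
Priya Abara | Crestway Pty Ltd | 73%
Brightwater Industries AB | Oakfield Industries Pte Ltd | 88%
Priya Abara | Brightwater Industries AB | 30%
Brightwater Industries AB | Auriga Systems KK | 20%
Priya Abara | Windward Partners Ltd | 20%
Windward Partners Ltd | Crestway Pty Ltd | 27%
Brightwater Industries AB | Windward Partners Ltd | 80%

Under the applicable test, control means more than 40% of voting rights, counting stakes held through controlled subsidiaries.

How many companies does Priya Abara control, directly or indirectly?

Priya holds 73% of Crestway, so Priya controls Crestway.
No other company's threshold is met.
Priya controls 1 company.

1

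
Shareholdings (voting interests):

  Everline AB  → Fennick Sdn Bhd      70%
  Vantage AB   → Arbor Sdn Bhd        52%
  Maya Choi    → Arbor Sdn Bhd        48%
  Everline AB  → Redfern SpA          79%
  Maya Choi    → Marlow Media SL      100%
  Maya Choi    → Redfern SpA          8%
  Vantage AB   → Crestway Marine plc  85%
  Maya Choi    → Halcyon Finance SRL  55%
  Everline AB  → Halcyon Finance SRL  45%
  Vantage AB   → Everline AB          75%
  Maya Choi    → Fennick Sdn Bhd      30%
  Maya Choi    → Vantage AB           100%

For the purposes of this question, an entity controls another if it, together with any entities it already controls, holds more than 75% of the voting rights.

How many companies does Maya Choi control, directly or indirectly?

Maya holds 100% of Marlow, so Maya controls Marlow.
Maya holds 100% of Vantage, so Maya controls Vantage.
Vantage holds 85% of Crestway, so Maya controls Crestway.
Maya and Vantage together hold 48% + 52% = 100% of Arbor, so Maya controls Arbor.
No other company's threshold is met.
Maya controls 4 companies.

4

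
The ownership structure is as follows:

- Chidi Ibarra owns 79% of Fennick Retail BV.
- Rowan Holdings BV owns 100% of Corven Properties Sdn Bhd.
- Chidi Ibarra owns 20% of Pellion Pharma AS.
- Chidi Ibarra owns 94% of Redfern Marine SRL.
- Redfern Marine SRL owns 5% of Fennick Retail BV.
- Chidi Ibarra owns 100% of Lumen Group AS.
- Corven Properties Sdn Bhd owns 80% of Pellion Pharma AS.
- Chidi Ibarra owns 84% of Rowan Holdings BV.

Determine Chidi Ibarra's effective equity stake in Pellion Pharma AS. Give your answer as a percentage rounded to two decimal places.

Chidi reaches Pellion along 2 paths.
Via Rowan → Corven: 84% × 100% × 80% = 67.2%.
Direct stake: 20% = 20%.
Total: 67.2% + 20% = 87.2%.
Rounded: 87.20%.

87.20%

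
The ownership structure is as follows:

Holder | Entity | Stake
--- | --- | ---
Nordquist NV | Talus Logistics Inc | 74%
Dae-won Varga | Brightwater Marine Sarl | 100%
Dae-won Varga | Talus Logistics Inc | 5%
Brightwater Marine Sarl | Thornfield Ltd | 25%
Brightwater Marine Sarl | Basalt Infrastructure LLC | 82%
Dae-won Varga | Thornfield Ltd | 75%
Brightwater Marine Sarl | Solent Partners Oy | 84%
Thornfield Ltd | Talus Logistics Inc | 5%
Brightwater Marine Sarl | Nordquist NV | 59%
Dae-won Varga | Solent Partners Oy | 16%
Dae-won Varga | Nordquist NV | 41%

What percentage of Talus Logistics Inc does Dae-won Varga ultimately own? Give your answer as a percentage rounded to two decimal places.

84.00%

Dae-won reaches Talus along 5 paths.
Via Brightwater → Nordquist: 100% × 59% × 74% = 43.66%.
Via Nordquist: 41% × 74% = 30.34%.
Via Brightwater → Thornfield: 100% × 25% × 5% = 1.25%.
Via Thornfield: 75% × 5% = 3.75%.
Direct stake: 5% = 5%.
Total: 43.66% + 30.34% + 1.25% + 3.75% + 5% = 84%.
Rounded: 84.00%.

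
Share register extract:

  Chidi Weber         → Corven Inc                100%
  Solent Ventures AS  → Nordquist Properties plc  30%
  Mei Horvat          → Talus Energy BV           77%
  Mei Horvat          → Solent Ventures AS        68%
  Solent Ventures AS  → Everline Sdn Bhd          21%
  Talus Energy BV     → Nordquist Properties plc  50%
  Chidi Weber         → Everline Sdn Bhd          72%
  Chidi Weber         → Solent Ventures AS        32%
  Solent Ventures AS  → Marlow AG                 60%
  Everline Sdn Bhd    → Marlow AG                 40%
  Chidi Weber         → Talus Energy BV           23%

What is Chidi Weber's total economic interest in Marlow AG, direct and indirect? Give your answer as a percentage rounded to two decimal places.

50.69%

Chidi reaches Marlow along 3 paths.
Via Solent: 32% × 60% = 19.2%.
Via Everline: 72% × 40% = 28.8%.
Via Solent → Everline: 32% × 21% × 40% = 2.688%.
Total: 19.2% + 28.8% + 2.688% = 50.688%.
Rounded: 50.69%.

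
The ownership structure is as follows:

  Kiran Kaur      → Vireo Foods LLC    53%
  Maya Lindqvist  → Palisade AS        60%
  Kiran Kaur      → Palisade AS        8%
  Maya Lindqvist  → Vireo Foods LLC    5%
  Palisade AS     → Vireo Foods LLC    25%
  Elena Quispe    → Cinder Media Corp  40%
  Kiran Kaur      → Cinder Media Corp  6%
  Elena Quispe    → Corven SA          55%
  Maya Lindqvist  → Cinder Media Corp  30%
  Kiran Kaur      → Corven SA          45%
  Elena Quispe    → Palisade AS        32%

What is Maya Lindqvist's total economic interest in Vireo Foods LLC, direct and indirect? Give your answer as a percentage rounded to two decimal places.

Maya reaches Vireo along 2 paths.
Via Palisade: 60% × 25% = 15%.
Direct stake: 5% = 5%.
Total: 15% + 5% = 20%.
Rounded: 20.00%.

20.00%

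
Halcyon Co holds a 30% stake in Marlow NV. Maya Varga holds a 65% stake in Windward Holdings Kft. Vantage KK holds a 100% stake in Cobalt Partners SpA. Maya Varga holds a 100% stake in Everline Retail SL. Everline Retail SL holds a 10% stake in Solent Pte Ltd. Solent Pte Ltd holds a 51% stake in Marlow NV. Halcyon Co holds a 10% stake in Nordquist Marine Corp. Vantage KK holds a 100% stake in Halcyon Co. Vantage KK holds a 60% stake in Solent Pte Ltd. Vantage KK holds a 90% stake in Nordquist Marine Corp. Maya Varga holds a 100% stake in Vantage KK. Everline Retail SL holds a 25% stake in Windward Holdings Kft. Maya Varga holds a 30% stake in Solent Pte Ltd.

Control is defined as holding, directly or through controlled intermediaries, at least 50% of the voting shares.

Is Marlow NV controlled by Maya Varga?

Yes

Maya holds 100% of Everline, so Maya controls Everline.
Maya holds 100% of Vantage, so Maya controls Vantage.
Vantage and Everline and Maya together hold 60% + 10% + 30% = 100% of Solent, so Maya controls Solent.
Vantage holds 100% of Halcyon, so Maya controls Halcyon.
Halcyon and Solent together hold 30% + 51% = 81% of Marlow, so Maya controls Marlow.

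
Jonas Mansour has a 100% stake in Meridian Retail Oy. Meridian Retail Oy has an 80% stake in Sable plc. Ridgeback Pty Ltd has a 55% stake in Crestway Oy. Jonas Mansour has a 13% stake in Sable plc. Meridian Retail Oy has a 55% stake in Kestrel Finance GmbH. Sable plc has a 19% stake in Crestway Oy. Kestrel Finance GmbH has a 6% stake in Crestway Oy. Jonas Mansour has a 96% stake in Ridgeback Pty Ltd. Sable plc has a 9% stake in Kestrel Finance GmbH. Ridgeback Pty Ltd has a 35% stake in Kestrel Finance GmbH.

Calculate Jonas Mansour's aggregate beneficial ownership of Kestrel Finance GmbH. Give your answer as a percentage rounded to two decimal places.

96.97%

Jonas reaches Kestrel along 4 paths.
Via Ridgeback: 96% × 35% = 33.6%.
Via Meridian → Sable: 100% × 80% × 9% = 7.2%.
Via Sable: 13% × 9% = 1.17%.
Via Meridian: 100% × 55% = 55%.
Total: 33.6% + 7.2% + 1.17% + 55% = 96.97%.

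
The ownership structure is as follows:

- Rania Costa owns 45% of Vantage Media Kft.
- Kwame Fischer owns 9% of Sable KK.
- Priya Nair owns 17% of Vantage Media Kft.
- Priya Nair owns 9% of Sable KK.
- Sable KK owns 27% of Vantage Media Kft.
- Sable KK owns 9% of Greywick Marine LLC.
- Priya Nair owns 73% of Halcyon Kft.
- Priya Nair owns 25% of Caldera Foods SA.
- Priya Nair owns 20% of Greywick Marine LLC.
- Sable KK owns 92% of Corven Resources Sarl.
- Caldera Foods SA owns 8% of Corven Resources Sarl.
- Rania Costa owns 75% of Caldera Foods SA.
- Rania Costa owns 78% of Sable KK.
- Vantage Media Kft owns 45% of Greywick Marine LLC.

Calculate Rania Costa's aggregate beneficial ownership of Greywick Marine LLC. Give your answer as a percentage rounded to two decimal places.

36.75%

Rania reaches Greywick along 3 paths.
Via Sable → Vantage: 78% × 27% × 45% = 9.477%.
Via Vantage: 45% × 45% = 20.25%.
Via Sable: 78% × 9% = 7.02%.
Total: 9.477% + 20.25% + 7.02% = 36.747%.
Rounded: 36.75%.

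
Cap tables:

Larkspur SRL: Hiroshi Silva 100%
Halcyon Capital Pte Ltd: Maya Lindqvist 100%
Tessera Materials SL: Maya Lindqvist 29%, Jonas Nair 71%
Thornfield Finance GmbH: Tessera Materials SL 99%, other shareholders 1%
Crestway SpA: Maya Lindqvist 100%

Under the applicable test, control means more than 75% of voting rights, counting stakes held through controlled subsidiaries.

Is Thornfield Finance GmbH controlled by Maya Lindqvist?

No

Maya holds 100% of Halcyon, so Maya controls Halcyon.
Maya holds 100% of Crestway, so Maya controls Crestway.
Neither Maya nor any entity Maya controls holds any voting interest in Thornfield.
So Maya does not control Thornfield.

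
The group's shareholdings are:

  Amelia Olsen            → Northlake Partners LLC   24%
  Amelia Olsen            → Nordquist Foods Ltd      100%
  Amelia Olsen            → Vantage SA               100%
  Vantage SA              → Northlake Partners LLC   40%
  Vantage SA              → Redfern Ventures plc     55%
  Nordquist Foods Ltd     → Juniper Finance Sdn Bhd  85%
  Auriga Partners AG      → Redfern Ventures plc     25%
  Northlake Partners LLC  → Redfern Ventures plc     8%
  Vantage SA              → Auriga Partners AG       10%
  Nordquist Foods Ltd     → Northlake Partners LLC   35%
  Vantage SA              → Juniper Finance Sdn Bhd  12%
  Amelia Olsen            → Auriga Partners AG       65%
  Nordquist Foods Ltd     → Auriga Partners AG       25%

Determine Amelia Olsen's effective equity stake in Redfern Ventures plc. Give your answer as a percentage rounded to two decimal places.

Amelia reaches Redfern along 7 paths.
Via Auriga: 65% × 25% = 16.25%.
Via Nordquist → Auriga: 100% × 25% × 25% = 6.25%.
Via Vantage → Auriga: 100% × 10% × 25% = 2.5%.
Via Vantage: 100% × 55% = 55%.
Via Nordquist → Northlake: 100% × 35% × 8% = 2.8%.
Via Northlake: 24% × 8% = 1.92%.
Via Vantage → Northlake: 100% × 40% × 8% = 3.2%.
Total: 16.25% + 6.25% + 2.5% + 55% + 2.8% + 1.92% + 3.2% = 87.92%.

87.92%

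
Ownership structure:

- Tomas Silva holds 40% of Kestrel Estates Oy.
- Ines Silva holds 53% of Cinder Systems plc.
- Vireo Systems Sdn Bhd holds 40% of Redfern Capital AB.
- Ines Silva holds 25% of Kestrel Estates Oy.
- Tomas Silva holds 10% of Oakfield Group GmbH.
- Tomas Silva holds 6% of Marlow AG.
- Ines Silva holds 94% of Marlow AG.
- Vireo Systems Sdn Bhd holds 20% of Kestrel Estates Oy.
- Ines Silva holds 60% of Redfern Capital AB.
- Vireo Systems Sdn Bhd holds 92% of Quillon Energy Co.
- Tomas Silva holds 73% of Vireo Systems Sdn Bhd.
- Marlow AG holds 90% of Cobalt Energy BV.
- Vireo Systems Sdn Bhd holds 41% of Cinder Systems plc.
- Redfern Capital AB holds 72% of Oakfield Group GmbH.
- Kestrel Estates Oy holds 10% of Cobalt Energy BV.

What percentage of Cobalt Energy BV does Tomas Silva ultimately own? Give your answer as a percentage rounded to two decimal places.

Tomas reaches Cobalt along 3 paths.
Via Marlow: 6% × 90% = 5.4%.
Via Kestrel: 40% × 10% = 4%.
Via Vireo → Kestrel: 73% × 20% × 10% = 1.46%.
Total: 5.4% + 4% + 1.46% = 10.86%.

10.86%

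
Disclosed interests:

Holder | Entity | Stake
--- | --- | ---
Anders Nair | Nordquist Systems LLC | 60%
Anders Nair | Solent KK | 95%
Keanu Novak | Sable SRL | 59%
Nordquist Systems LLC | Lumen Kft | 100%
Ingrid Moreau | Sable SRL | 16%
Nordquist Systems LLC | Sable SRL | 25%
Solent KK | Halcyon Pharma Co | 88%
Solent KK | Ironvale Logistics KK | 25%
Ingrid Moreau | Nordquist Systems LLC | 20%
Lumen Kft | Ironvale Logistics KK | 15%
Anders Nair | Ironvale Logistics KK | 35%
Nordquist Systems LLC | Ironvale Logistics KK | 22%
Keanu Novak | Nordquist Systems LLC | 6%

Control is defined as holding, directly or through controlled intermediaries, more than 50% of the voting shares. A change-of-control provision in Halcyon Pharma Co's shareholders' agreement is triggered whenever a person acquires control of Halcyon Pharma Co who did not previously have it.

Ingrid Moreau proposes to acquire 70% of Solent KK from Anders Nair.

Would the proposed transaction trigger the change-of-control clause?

The purchase adds only to Ingrid's holdings (Anders's stake shrinks), so Ingrid is the only person who could newly come to control Halcyon.
Ingrid's largest direct stake is 20% in Nordquist, which does not meet the threshold, so Ingrid controls no company.
Neither Ingrid nor any entity Ingrid controls holds any voting interest in Halcyon.
So before the transaction, Ingrid does not control Halcyon.
After the purchase, Ingrid holds 70% of Solent directly, and Anders's stake falls to 25%.
Ingrid holds 70% of Solent, so Ingrid controls Solent.
Solent holds 88% of Halcyon, so Ingrid controls Halcyon.
Ingrid did not control Halcyon before and does after, so the clause is triggered.

Yes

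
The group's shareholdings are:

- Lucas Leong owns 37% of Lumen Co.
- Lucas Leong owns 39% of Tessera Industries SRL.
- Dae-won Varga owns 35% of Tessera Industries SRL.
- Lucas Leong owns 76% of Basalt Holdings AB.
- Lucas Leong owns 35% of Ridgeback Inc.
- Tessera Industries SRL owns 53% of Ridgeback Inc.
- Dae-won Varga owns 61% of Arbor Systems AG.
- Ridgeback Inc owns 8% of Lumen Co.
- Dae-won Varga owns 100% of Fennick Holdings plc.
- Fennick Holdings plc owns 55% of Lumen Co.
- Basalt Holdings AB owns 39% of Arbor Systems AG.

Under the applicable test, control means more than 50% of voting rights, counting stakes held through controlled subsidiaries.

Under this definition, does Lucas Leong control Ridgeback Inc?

Lucas holds 76% of Basalt, so Lucas controls Basalt.
In Ridgeback, Lucas's side holds only 35%, not > 50%.
So Lucas does not control Ridgeback.

No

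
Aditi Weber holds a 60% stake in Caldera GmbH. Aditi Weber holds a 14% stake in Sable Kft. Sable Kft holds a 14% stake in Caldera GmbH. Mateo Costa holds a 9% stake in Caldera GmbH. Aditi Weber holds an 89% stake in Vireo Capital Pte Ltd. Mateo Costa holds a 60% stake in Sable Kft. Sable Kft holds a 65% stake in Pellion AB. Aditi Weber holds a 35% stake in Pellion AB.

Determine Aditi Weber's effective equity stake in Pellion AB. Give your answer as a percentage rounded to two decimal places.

Aditi reaches Pellion along 2 paths.
Direct stake: 35% = 35%.
Via Sable: 14% × 65% = 9.1%.
Total: 35% + 9.1% = 44.1%.
Rounded: 44.10%.

44.10%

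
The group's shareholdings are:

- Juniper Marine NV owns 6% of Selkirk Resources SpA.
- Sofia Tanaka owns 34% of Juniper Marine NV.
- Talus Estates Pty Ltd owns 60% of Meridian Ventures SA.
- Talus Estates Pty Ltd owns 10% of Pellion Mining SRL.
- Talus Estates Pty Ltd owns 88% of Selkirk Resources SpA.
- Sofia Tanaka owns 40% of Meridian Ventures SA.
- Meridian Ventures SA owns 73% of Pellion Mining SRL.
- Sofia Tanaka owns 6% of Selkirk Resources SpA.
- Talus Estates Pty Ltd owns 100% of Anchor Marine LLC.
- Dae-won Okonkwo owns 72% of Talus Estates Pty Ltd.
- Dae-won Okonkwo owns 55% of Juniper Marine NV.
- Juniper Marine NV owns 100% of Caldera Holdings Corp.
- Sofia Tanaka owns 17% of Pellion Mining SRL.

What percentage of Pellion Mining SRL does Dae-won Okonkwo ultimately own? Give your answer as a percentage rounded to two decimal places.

38.74%

Dae-won reaches Pellion along 2 paths.
Via Talus → Meridian: 72% × 60% × 73% = 31.536%.
Via Talus: 72% × 10% = 7.2%.
Total: 31.536% + 7.2% = 38.736%.
Rounded: 38.74%.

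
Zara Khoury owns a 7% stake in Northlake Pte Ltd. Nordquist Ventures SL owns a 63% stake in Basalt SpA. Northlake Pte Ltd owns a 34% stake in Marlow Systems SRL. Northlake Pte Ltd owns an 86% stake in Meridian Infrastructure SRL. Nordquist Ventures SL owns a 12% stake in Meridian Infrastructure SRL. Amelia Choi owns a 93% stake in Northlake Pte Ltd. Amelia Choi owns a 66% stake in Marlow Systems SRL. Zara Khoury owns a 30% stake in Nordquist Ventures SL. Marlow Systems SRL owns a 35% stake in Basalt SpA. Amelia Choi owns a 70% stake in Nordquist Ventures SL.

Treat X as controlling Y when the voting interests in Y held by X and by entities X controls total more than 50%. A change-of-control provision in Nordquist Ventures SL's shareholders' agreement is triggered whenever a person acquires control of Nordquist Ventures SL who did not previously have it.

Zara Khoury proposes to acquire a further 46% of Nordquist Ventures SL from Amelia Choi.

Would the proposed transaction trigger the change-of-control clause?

Yes

The purchase adds only to Zara's holdings (Amelia's stake shrinks), so Zara is the only person who could newly come to control Nordquist.
Zara's largest direct stake is 30% in Nordquist, which does not meet the threshold, so Zara controls no company.
In Nordquist, Zara's side holds only 30%, not > 50%.
So before the transaction, Zara does not control Nordquist.
After the purchase, Zara's direct stake in Nordquist rises to 30% + 46% = 76%, and Amelia's stake falls to 24%.
Zara holds 76% of Nordquist, so Zara controls Nordquist.
Zara did not control Nordquist before and does after, so the clause is triggered.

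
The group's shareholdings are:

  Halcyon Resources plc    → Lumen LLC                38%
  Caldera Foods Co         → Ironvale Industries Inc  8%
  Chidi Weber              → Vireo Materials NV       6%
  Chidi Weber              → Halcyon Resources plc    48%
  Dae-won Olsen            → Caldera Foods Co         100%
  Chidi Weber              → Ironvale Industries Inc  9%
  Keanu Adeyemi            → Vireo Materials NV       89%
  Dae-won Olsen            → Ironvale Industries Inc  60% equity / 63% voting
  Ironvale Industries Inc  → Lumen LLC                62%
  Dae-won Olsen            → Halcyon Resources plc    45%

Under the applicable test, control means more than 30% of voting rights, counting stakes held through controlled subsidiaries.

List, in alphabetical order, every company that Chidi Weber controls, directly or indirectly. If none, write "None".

Chidi holds 48% of Halcyon, so Chidi controls Halcyon.
Halcyon holds 38% of Lumen, so Chidi controls Lumen.
No other company's threshold is met.

Halcyon Resources plc, Lumen LLC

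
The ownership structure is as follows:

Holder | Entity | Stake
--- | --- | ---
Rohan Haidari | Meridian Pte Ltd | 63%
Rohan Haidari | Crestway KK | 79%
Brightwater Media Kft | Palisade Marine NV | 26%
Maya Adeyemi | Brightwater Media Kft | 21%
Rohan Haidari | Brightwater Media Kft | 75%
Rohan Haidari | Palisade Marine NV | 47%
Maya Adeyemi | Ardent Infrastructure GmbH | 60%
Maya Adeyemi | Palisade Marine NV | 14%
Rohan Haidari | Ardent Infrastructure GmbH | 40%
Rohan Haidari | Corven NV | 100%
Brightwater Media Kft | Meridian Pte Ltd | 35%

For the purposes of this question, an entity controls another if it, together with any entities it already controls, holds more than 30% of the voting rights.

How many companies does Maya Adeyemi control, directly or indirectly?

1

Maya holds 60% of Ardent, so Maya controls Ardent.
No other company's threshold is met.
Maya controls 1 company.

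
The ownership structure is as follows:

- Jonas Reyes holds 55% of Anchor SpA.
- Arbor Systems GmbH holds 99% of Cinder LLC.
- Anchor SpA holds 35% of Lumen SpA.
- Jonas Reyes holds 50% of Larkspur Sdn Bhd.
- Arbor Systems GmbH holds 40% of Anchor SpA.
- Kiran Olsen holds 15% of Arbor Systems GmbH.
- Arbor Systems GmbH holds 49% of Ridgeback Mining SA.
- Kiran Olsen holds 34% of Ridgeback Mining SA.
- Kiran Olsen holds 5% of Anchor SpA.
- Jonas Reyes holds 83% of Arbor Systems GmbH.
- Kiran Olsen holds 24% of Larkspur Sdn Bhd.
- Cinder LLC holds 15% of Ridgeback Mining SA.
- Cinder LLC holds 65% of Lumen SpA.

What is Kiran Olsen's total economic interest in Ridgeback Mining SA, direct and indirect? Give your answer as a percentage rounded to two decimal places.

43.58%

Kiran reaches Ridgeback along 3 paths.
Via Arbor: 15% × 49% = 7.35%.
Direct stake: 34% = 34%.
Via Arbor → Cinder: 15% × 99% × 15% = 2.2275%.
Total: 7.35% + 34% + 2.2275% = 43.5775%.
Rounded: 43.58%.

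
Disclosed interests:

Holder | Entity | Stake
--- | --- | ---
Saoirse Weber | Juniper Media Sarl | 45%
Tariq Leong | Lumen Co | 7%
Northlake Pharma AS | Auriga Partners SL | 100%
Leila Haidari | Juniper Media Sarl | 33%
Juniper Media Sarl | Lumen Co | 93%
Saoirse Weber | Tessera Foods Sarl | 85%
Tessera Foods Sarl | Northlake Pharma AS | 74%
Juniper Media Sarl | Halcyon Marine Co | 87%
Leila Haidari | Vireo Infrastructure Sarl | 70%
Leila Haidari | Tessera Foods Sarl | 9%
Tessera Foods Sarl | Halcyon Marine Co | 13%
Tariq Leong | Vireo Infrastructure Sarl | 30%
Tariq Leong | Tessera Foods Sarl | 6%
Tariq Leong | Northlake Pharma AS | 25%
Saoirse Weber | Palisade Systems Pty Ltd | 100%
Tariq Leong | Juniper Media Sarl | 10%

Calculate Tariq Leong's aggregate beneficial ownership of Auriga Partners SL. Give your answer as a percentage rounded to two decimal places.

Tariq reaches Auriga along 2 paths.
Via Tessera → Northlake: 6% × 74% × 100% = 4.44%.
Via Northlake: 25% × 100% = 25%.
Total: 4.44% + 25% = 29.44%.

29.44%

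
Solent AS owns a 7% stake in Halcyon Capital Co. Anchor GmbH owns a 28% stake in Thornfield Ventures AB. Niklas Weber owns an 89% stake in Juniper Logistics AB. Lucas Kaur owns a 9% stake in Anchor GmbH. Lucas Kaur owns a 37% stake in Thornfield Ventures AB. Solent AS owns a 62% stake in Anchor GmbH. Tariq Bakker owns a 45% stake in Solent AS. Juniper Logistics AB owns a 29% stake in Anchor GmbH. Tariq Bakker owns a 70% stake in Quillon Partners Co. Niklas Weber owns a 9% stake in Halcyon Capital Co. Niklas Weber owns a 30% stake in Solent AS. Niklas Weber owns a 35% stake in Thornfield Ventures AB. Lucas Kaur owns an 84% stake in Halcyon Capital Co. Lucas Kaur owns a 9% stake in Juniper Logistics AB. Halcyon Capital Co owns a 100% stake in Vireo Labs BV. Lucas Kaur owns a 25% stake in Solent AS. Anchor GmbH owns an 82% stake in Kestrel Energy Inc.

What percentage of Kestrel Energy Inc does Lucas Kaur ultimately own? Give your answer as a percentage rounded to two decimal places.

22.23%

Lucas reaches Kestrel along 3 paths.
Via Anchor: 9% × 82% = 7.38%.
Via Solent → Anchor: 25% × 62% × 82% = 12.71%.
Via Juniper → Anchor: 9% × 29% × 82% = 2.1402%.
Total: 7.38% + 12.71% + 2.1402% = 22.2302%.
Rounded: 22.23%.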